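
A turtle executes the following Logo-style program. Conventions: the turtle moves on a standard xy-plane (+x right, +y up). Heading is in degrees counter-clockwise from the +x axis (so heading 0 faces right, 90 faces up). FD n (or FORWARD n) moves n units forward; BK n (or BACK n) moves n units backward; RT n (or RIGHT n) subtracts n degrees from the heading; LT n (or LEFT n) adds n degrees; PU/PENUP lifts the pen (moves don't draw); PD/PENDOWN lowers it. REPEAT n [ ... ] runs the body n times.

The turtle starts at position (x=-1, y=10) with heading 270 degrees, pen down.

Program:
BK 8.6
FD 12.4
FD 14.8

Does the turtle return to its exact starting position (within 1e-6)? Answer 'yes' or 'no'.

Executing turtle program step by step:
Start: pos=(-1,10), heading=270, pen down
BK 8.6: (-1,10) -> (-1,18.6) [heading=270, draw]
FD 12.4: (-1,18.6) -> (-1,6.2) [heading=270, draw]
FD 14.8: (-1,6.2) -> (-1,-8.6) [heading=270, draw]
Final: pos=(-1,-8.6), heading=270, 3 segment(s) drawn

Start position: (-1, 10)
Final position: (-1, -8.6)
Distance = 18.6; >= 1e-6 -> NOT closed

Answer: no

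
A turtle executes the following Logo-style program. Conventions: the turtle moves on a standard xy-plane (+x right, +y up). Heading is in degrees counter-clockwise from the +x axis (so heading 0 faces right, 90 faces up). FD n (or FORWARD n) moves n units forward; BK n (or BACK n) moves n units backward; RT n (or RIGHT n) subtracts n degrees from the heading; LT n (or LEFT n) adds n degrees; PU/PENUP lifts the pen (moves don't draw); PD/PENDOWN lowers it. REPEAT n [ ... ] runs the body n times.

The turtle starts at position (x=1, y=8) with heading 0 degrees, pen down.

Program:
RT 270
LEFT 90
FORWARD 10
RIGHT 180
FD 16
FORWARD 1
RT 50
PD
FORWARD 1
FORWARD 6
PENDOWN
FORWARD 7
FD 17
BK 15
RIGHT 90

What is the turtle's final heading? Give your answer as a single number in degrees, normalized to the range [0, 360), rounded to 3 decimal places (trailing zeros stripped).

Answer: 220

Derivation:
Executing turtle program step by step:
Start: pos=(1,8), heading=0, pen down
RT 270: heading 0 -> 90
LT 90: heading 90 -> 180
FD 10: (1,8) -> (-9,8) [heading=180, draw]
RT 180: heading 180 -> 0
FD 16: (-9,8) -> (7,8) [heading=0, draw]
FD 1: (7,8) -> (8,8) [heading=0, draw]
RT 50: heading 0 -> 310
PD: pen down
FD 1: (8,8) -> (8.643,7.234) [heading=310, draw]
FD 6: (8.643,7.234) -> (12.5,2.638) [heading=310, draw]
PD: pen down
FD 7: (12.5,2.638) -> (16.999,-2.725) [heading=310, draw]
FD 17: (16.999,-2.725) -> (27.926,-15.747) [heading=310, draw]
BK 15: (27.926,-15.747) -> (18.285,-4.257) [heading=310, draw]
RT 90: heading 310 -> 220
Final: pos=(18.285,-4.257), heading=220, 8 segment(s) drawn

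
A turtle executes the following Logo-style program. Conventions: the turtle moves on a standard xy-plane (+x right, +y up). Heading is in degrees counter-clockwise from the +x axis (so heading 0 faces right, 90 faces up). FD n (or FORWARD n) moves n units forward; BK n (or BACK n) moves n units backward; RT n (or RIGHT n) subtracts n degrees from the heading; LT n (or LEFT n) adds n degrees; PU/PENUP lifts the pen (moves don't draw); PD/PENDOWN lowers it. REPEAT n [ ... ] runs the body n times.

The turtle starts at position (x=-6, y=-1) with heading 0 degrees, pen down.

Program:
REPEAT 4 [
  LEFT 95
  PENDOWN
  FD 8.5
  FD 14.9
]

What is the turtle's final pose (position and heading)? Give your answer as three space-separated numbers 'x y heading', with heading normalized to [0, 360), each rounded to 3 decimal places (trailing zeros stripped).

Executing turtle program step by step:
Start: pos=(-6,-1), heading=0, pen down
REPEAT 4 [
  -- iteration 1/4 --
  LT 95: heading 0 -> 95
  PD: pen down
  FD 8.5: (-6,-1) -> (-6.741,7.468) [heading=95, draw]
  FD 14.9: (-6.741,7.468) -> (-8.039,22.311) [heading=95, draw]
  -- iteration 2/4 --
  LT 95: heading 95 -> 190
  PD: pen down
  FD 8.5: (-8.039,22.311) -> (-16.41,20.835) [heading=190, draw]
  FD 14.9: (-16.41,20.835) -> (-31.084,18.248) [heading=190, draw]
  -- iteration 3/4 --
  LT 95: heading 190 -> 285
  PD: pen down
  FD 8.5: (-31.084,18.248) -> (-28.884,10.037) [heading=285, draw]
  FD 14.9: (-28.884,10.037) -> (-25.028,-4.355) [heading=285, draw]
  -- iteration 4/4 --
  LT 95: heading 285 -> 20
  PD: pen down
  FD 8.5: (-25.028,-4.355) -> (-17.04,-1.448) [heading=20, draw]
  FD 14.9: (-17.04,-1.448) -> (-3.039,3.648) [heading=20, draw]
]
Final: pos=(-3.039,3.648), heading=20, 8 segment(s) drawn

Answer: -3.039 3.648 20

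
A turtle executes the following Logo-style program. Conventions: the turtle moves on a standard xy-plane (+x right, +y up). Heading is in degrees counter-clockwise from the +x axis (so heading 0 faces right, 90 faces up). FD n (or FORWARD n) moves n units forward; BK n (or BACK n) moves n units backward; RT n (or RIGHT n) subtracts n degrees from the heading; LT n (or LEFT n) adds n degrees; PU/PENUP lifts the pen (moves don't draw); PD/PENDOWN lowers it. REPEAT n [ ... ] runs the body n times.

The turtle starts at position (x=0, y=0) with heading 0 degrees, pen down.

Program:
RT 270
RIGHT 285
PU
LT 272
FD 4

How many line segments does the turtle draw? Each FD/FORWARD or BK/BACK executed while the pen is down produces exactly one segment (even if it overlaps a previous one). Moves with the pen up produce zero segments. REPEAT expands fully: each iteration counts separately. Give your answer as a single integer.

Executing turtle program step by step:
Start: pos=(0,0), heading=0, pen down
RT 270: heading 0 -> 90
RT 285: heading 90 -> 165
PU: pen up
LT 272: heading 165 -> 77
FD 4: (0,0) -> (0.9,3.897) [heading=77, move]
Final: pos=(0.9,3.897), heading=77, 0 segment(s) drawn
Segments drawn: 0

Answer: 0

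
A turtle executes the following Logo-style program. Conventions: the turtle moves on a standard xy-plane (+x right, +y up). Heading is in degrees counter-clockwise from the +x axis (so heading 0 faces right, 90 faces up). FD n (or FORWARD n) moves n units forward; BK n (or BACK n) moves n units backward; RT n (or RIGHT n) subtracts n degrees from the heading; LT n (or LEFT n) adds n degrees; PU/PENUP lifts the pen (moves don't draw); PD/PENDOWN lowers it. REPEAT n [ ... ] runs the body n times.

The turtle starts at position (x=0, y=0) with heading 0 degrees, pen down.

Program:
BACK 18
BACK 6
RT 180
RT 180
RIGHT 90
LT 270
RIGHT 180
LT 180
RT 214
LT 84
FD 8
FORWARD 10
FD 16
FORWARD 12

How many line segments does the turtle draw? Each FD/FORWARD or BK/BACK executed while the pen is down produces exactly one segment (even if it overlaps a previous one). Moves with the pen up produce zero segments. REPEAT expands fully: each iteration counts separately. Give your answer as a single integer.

Answer: 6

Derivation:
Executing turtle program step by step:
Start: pos=(0,0), heading=0, pen down
BK 18: (0,0) -> (-18,0) [heading=0, draw]
BK 6: (-18,0) -> (-24,0) [heading=0, draw]
RT 180: heading 0 -> 180
RT 180: heading 180 -> 0
RT 90: heading 0 -> 270
LT 270: heading 270 -> 180
RT 180: heading 180 -> 0
LT 180: heading 0 -> 180
RT 214: heading 180 -> 326
LT 84: heading 326 -> 50
FD 8: (-24,0) -> (-18.858,6.128) [heading=50, draw]
FD 10: (-18.858,6.128) -> (-12.43,13.789) [heading=50, draw]
FD 16: (-12.43,13.789) -> (-2.145,26.046) [heading=50, draw]
FD 12: (-2.145,26.046) -> (5.568,35.238) [heading=50, draw]
Final: pos=(5.568,35.238), heading=50, 6 segment(s) drawn
Segments drawn: 6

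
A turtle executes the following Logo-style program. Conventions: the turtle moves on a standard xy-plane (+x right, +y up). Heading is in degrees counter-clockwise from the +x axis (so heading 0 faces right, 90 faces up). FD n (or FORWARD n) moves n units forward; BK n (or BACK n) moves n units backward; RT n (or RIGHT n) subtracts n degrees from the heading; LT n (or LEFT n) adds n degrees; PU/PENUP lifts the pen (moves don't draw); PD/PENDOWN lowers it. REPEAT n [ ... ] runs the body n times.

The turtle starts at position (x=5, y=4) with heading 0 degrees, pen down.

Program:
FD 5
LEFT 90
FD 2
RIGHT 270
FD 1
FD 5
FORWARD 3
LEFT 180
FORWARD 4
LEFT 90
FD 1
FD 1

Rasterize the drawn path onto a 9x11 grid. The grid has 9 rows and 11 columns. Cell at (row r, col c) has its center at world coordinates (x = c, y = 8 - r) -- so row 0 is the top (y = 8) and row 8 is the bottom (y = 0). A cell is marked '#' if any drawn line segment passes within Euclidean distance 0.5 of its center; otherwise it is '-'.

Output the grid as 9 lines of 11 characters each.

Answer: -----#-----
-----#-----
-##########
----------#
-----######
-----------
-----------
-----------
-----------

Derivation:
Segment 0: (5,4) -> (10,4)
Segment 1: (10,4) -> (10,6)
Segment 2: (10,6) -> (9,6)
Segment 3: (9,6) -> (4,6)
Segment 4: (4,6) -> (1,6)
Segment 5: (1,6) -> (5,6)
Segment 6: (5,6) -> (5,7)
Segment 7: (5,7) -> (5,8)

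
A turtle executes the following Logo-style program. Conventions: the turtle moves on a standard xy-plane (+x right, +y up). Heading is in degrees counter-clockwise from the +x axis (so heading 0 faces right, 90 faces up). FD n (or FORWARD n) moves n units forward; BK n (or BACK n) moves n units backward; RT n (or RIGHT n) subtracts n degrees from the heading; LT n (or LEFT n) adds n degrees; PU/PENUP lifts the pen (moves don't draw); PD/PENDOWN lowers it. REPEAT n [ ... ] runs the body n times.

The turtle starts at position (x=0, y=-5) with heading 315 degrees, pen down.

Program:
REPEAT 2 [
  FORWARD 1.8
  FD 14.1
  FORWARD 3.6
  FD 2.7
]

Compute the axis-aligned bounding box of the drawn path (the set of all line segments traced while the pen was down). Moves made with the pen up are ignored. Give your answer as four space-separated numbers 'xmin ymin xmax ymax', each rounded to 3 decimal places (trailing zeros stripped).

Executing turtle program step by step:
Start: pos=(0,-5), heading=315, pen down
REPEAT 2 [
  -- iteration 1/2 --
  FD 1.8: (0,-5) -> (1.273,-6.273) [heading=315, draw]
  FD 14.1: (1.273,-6.273) -> (11.243,-16.243) [heading=315, draw]
  FD 3.6: (11.243,-16.243) -> (13.789,-18.789) [heading=315, draw]
  FD 2.7: (13.789,-18.789) -> (15.698,-20.698) [heading=315, draw]
  -- iteration 2/2 --
  FD 1.8: (15.698,-20.698) -> (16.971,-21.971) [heading=315, draw]
  FD 14.1: (16.971,-21.971) -> (26.941,-31.941) [heading=315, draw]
  FD 3.6: (26.941,-31.941) -> (29.486,-34.486) [heading=315, draw]
  FD 2.7: (29.486,-34.486) -> (31.396,-36.396) [heading=315, draw]
]
Final: pos=(31.396,-36.396), heading=315, 8 segment(s) drawn

Segment endpoints: x in {0, 1.273, 11.243, 13.789, 15.698, 16.971, 26.941, 29.486, 31.396}, y in {-36.396, -34.486, -31.941, -21.971, -20.698, -18.789, -16.243, -6.273, -5}
xmin=0, ymin=-36.396, xmax=31.396, ymax=-5

Answer: 0 -36.396 31.396 -5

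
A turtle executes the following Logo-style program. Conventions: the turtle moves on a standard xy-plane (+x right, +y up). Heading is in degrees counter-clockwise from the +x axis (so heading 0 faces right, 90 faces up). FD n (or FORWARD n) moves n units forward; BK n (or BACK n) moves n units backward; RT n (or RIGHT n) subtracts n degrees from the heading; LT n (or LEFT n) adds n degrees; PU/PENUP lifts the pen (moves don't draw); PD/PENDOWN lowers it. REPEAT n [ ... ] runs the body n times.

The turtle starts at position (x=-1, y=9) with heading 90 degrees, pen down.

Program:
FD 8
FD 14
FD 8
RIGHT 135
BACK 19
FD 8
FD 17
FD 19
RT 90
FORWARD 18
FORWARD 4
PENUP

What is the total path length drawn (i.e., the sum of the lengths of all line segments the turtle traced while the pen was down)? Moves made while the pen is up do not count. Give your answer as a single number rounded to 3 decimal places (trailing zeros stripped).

Answer: 115

Derivation:
Executing turtle program step by step:
Start: pos=(-1,9), heading=90, pen down
FD 8: (-1,9) -> (-1,17) [heading=90, draw]
FD 14: (-1,17) -> (-1,31) [heading=90, draw]
FD 8: (-1,31) -> (-1,39) [heading=90, draw]
RT 135: heading 90 -> 315
BK 19: (-1,39) -> (-14.435,52.435) [heading=315, draw]
FD 8: (-14.435,52.435) -> (-8.778,46.778) [heading=315, draw]
FD 17: (-8.778,46.778) -> (3.243,34.757) [heading=315, draw]
FD 19: (3.243,34.757) -> (16.678,21.322) [heading=315, draw]
RT 90: heading 315 -> 225
FD 18: (16.678,21.322) -> (3.95,8.594) [heading=225, draw]
FD 4: (3.95,8.594) -> (1.121,5.766) [heading=225, draw]
PU: pen up
Final: pos=(1.121,5.766), heading=225, 9 segment(s) drawn

Segment lengths:
  seg 1: (-1,9) -> (-1,17), length = 8
  seg 2: (-1,17) -> (-1,31), length = 14
  seg 3: (-1,31) -> (-1,39), length = 8
  seg 4: (-1,39) -> (-14.435,52.435), length = 19
  seg 5: (-14.435,52.435) -> (-8.778,46.778), length = 8
  seg 6: (-8.778,46.778) -> (3.243,34.757), length = 17
  seg 7: (3.243,34.757) -> (16.678,21.322), length = 19
  seg 8: (16.678,21.322) -> (3.95,8.594), length = 18
  seg 9: (3.95,8.594) -> (1.121,5.766), length = 4
Total = 115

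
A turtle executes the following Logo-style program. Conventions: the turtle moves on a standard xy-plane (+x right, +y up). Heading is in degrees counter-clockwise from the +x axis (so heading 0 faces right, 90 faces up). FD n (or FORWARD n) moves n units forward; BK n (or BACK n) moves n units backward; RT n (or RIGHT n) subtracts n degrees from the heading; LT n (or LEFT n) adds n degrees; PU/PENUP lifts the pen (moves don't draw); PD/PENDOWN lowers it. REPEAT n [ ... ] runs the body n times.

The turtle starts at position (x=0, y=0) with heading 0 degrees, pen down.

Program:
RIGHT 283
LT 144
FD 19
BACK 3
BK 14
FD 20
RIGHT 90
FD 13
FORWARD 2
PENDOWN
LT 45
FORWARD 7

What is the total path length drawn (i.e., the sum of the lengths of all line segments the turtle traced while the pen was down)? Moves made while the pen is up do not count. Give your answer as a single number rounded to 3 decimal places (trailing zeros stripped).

Executing turtle program step by step:
Start: pos=(0,0), heading=0, pen down
RT 283: heading 0 -> 77
LT 144: heading 77 -> 221
FD 19: (0,0) -> (-14.339,-12.465) [heading=221, draw]
BK 3: (-14.339,-12.465) -> (-12.075,-10.497) [heading=221, draw]
BK 14: (-12.075,-10.497) -> (-1.509,-1.312) [heading=221, draw]
FD 20: (-1.509,-1.312) -> (-16.604,-14.433) [heading=221, draw]
RT 90: heading 221 -> 131
FD 13: (-16.604,-14.433) -> (-25.132,-4.622) [heading=131, draw]
FD 2: (-25.132,-4.622) -> (-26.444,-3.113) [heading=131, draw]
PD: pen down
LT 45: heading 131 -> 176
FD 7: (-26.444,-3.113) -> (-33.427,-2.624) [heading=176, draw]
Final: pos=(-33.427,-2.624), heading=176, 7 segment(s) drawn

Segment lengths:
  seg 1: (0,0) -> (-14.339,-12.465), length = 19
  seg 2: (-14.339,-12.465) -> (-12.075,-10.497), length = 3
  seg 3: (-12.075,-10.497) -> (-1.509,-1.312), length = 14
  seg 4: (-1.509,-1.312) -> (-16.604,-14.433), length = 20
  seg 5: (-16.604,-14.433) -> (-25.132,-4.622), length = 13
  seg 6: (-25.132,-4.622) -> (-26.444,-3.113), length = 2
  seg 7: (-26.444,-3.113) -> (-33.427,-2.624), length = 7
Total = 78

Answer: 78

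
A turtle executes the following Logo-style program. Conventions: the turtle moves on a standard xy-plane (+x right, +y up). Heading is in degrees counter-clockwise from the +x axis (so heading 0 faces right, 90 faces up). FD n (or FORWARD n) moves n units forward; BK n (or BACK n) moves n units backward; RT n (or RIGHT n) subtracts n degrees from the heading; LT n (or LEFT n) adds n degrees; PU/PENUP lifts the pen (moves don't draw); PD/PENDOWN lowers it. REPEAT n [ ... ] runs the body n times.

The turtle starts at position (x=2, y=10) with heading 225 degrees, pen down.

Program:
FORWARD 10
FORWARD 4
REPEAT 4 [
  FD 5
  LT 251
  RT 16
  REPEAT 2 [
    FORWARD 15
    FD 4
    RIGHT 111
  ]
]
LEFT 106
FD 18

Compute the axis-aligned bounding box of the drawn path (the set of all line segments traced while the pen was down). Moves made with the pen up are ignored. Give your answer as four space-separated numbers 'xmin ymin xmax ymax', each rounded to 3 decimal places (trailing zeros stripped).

Executing turtle program step by step:
Start: pos=(2,10), heading=225, pen down
FD 10: (2,10) -> (-5.071,2.929) [heading=225, draw]
FD 4: (-5.071,2.929) -> (-7.899,0.101) [heading=225, draw]
REPEAT 4 [
  -- iteration 1/4 --
  FD 5: (-7.899,0.101) -> (-11.435,-3.435) [heading=225, draw]
  LT 251: heading 225 -> 116
  RT 16: heading 116 -> 100
  REPEAT 2 [
    -- iteration 1/2 --
    FD 15: (-11.435,-3.435) -> (-14.04,11.337) [heading=100, draw]
    FD 4: (-14.04,11.337) -> (-14.734,15.276) [heading=100, draw]
    RT 111: heading 100 -> 349
    -- iteration 2/2 --
    FD 15: (-14.734,15.276) -> (-0.01,12.414) [heading=349, draw]
    FD 4: (-0.01,12.414) -> (3.917,11.651) [heading=349, draw]
    RT 111: heading 349 -> 238
  ]
  -- iteration 2/4 --
  FD 5: (3.917,11.651) -> (1.267,7.411) [heading=238, draw]
  LT 251: heading 238 -> 129
  RT 16: heading 129 -> 113
  REPEAT 2 [
    -- iteration 1/2 --
    FD 15: (1.267,7.411) -> (-4.594,21.218) [heading=113, draw]
    FD 4: (-4.594,21.218) -> (-6.157,24.9) [heading=113, draw]
    RT 111: heading 113 -> 2
    -- iteration 2/2 --
    FD 15: (-6.157,24.9) -> (8.834,25.424) [heading=2, draw]
    FD 4: (8.834,25.424) -> (12.832,25.563) [heading=2, draw]
    RT 111: heading 2 -> 251
  ]
  -- iteration 3/4 --
  FD 5: (12.832,25.563) -> (11.204,20.836) [heading=251, draw]
  LT 251: heading 251 -> 142
  RT 16: heading 142 -> 126
  REPEAT 2 [
    -- iteration 1/2 --
    FD 15: (11.204,20.836) -> (2.387,32.971) [heading=126, draw]
    FD 4: (2.387,32.971) -> (0.036,36.207) [heading=126, draw]
    RT 111: heading 126 -> 15
    -- iteration 2/2 --
    FD 15: (0.036,36.207) -> (14.525,40.089) [heading=15, draw]
    FD 4: (14.525,40.089) -> (18.388,41.125) [heading=15, draw]
    RT 111: heading 15 -> 264
  ]
  -- iteration 4/4 --
  FD 5: (18.388,41.125) -> (17.866,36.152) [heading=264, draw]
  LT 251: heading 264 -> 155
  RT 16: heading 155 -> 139
  REPEAT 2 [
    -- iteration 1/2 --
    FD 15: (17.866,36.152) -> (6.545,45.993) [heading=139, draw]
    FD 4: (6.545,45.993) -> (3.526,48.617) [heading=139, draw]
    RT 111: heading 139 -> 28
    -- iteration 2/2 --
    FD 15: (3.526,48.617) -> (16.77,55.659) [heading=28, draw]
    FD 4: (16.77,55.659) -> (20.302,57.537) [heading=28, draw]
    RT 111: heading 28 -> 277
  ]
]
LT 106: heading 277 -> 23
FD 18: (20.302,57.537) -> (36.871,64.57) [heading=23, draw]
Final: pos=(36.871,64.57), heading=23, 23 segment(s) drawn

Segment endpoints: x in {-14.734, -14.04, -11.435, -7.899, -6.157, -5.071, -4.594, -0.01, 0.036, 1.267, 2, 2.387, 3.526, 3.917, 6.545, 8.834, 11.204, 12.832, 14.525, 16.77, 17.866, 18.388, 20.302, 36.871}, y in {-3.435, 0.101, 2.929, 7.411, 10, 11.337, 11.651, 12.414, 15.276, 20.836, 21.218, 24.9, 25.424, 25.563, 32.971, 36.152, 36.207, 40.089, 41.125, 45.993, 48.617, 55.659, 57.537, 64.57}
xmin=-14.734, ymin=-3.435, xmax=36.871, ymax=64.57

Answer: -14.734 -3.435 36.871 64.57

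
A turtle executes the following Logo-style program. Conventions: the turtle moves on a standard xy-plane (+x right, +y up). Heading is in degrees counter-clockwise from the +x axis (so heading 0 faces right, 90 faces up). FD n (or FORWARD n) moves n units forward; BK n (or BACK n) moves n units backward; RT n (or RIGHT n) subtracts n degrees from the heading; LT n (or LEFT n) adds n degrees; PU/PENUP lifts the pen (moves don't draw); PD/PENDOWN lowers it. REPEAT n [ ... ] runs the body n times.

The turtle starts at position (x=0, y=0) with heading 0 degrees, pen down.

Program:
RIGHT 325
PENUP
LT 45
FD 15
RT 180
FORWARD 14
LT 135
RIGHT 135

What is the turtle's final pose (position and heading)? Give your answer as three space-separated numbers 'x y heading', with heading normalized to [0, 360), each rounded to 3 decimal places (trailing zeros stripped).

Executing turtle program step by step:
Start: pos=(0,0), heading=0, pen down
RT 325: heading 0 -> 35
PU: pen up
LT 45: heading 35 -> 80
FD 15: (0,0) -> (2.605,14.772) [heading=80, move]
RT 180: heading 80 -> 260
FD 14: (2.605,14.772) -> (0.174,0.985) [heading=260, move]
LT 135: heading 260 -> 35
RT 135: heading 35 -> 260
Final: pos=(0.174,0.985), heading=260, 0 segment(s) drawn

Answer: 0.174 0.985 260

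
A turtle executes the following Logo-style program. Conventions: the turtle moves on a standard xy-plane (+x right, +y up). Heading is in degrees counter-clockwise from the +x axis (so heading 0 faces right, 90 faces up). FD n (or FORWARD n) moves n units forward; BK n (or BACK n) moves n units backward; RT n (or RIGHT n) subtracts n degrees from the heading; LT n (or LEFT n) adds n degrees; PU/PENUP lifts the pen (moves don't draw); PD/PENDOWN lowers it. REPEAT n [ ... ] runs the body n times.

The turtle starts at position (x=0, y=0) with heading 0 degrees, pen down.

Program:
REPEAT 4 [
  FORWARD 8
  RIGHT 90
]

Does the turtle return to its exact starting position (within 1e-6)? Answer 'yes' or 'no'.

Executing turtle program step by step:
Start: pos=(0,0), heading=0, pen down
REPEAT 4 [
  -- iteration 1/4 --
  FD 8: (0,0) -> (8,0) [heading=0, draw]
  RT 90: heading 0 -> 270
  -- iteration 2/4 --
  FD 8: (8,0) -> (8,-8) [heading=270, draw]
  RT 90: heading 270 -> 180
  -- iteration 3/4 --
  FD 8: (8,-8) -> (0,-8) [heading=180, draw]
  RT 90: heading 180 -> 90
  -- iteration 4/4 --
  FD 8: (0,-8) -> (0,0) [heading=90, draw]
  RT 90: heading 90 -> 0
]
Final: pos=(0,0), heading=0, 4 segment(s) drawn

Start position: (0, 0)
Final position: (0, 0)
Distance = 0; < 1e-6 -> CLOSED

Answer: yes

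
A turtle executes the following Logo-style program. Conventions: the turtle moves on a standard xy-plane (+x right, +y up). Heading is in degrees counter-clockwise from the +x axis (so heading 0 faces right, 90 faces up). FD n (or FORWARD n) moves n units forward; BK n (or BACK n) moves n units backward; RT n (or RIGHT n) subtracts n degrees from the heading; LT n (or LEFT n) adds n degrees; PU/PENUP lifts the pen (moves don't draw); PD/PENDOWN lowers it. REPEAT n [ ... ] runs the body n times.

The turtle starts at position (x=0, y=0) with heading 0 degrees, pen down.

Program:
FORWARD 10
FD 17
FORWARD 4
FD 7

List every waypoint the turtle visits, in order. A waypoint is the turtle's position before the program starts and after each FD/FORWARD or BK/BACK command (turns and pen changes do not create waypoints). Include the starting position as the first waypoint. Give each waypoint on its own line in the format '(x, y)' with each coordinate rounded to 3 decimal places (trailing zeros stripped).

Answer: (0, 0)
(10, 0)
(27, 0)
(31, 0)
(38, 0)

Derivation:
Executing turtle program step by step:
Start: pos=(0,0), heading=0, pen down
FD 10: (0,0) -> (10,0) [heading=0, draw]
FD 17: (10,0) -> (27,0) [heading=0, draw]
FD 4: (27,0) -> (31,0) [heading=0, draw]
FD 7: (31,0) -> (38,0) [heading=0, draw]
Final: pos=(38,0), heading=0, 4 segment(s) drawn
Waypoints (5 total):
(0, 0)
(10, 0)
(27, 0)
(31, 0)
(38, 0)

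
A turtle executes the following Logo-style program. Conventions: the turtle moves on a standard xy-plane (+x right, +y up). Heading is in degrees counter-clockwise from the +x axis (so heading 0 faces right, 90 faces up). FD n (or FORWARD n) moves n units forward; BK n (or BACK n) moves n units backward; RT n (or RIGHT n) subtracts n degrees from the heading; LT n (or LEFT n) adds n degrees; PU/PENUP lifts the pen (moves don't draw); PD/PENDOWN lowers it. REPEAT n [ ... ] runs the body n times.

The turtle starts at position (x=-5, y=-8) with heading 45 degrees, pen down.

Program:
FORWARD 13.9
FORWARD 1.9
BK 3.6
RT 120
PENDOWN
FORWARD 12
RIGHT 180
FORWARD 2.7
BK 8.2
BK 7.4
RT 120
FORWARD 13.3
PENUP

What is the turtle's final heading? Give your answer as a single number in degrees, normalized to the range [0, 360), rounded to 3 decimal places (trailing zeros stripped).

Answer: 345

Derivation:
Executing turtle program step by step:
Start: pos=(-5,-8), heading=45, pen down
FD 13.9: (-5,-8) -> (4.829,1.829) [heading=45, draw]
FD 1.9: (4.829,1.829) -> (6.172,3.172) [heading=45, draw]
BK 3.6: (6.172,3.172) -> (3.627,0.627) [heading=45, draw]
RT 120: heading 45 -> 285
PD: pen down
FD 12: (3.627,0.627) -> (6.733,-10.964) [heading=285, draw]
RT 180: heading 285 -> 105
FD 2.7: (6.733,-10.964) -> (6.034,-8.356) [heading=105, draw]
BK 8.2: (6.034,-8.356) -> (8.156,-16.277) [heading=105, draw]
BK 7.4: (8.156,-16.277) -> (10.071,-23.425) [heading=105, draw]
RT 120: heading 105 -> 345
FD 13.3: (10.071,-23.425) -> (22.918,-26.867) [heading=345, draw]
PU: pen up
Final: pos=(22.918,-26.867), heading=345, 8 segment(s) drawn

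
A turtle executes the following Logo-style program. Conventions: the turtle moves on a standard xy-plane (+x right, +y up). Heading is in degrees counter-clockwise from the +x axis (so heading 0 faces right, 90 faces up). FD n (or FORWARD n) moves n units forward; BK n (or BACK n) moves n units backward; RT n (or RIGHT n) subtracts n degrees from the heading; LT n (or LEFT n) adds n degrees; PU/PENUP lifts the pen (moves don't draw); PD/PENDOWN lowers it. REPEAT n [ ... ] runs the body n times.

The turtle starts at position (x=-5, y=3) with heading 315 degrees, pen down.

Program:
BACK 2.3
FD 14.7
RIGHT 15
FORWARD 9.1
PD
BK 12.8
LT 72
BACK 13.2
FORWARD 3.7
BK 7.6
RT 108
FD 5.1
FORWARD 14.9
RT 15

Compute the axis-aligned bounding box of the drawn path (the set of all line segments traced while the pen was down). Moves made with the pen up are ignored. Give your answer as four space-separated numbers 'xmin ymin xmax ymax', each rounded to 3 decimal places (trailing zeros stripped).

Answer: -16.899 -26.01 8.318 4.626

Derivation:
Executing turtle program step by step:
Start: pos=(-5,3), heading=315, pen down
BK 2.3: (-5,3) -> (-6.626,4.626) [heading=315, draw]
FD 14.7: (-6.626,4.626) -> (3.768,-5.768) [heading=315, draw]
RT 15: heading 315 -> 300
FD 9.1: (3.768,-5.768) -> (8.318,-13.649) [heading=300, draw]
PD: pen down
BK 12.8: (8.318,-13.649) -> (1.918,-2.564) [heading=300, draw]
LT 72: heading 300 -> 12
BK 13.2: (1.918,-2.564) -> (-10.993,-5.308) [heading=12, draw]
FD 3.7: (-10.993,-5.308) -> (-7.374,-4.539) [heading=12, draw]
BK 7.6: (-7.374,-4.539) -> (-14.808,-6.119) [heading=12, draw]
RT 108: heading 12 -> 264
FD 5.1: (-14.808,-6.119) -> (-15.341,-11.191) [heading=264, draw]
FD 14.9: (-15.341,-11.191) -> (-16.899,-26.01) [heading=264, draw]
RT 15: heading 264 -> 249
Final: pos=(-16.899,-26.01), heading=249, 9 segment(s) drawn

Segment endpoints: x in {-16.899, -15.341, -14.808, -10.993, -7.374, -6.626, -5, 1.918, 3.768, 8.318}, y in {-26.01, -13.649, -11.191, -6.119, -5.768, -5.308, -4.539, -2.564, 3, 4.626}
xmin=-16.899, ymin=-26.01, xmax=8.318, ymax=4.626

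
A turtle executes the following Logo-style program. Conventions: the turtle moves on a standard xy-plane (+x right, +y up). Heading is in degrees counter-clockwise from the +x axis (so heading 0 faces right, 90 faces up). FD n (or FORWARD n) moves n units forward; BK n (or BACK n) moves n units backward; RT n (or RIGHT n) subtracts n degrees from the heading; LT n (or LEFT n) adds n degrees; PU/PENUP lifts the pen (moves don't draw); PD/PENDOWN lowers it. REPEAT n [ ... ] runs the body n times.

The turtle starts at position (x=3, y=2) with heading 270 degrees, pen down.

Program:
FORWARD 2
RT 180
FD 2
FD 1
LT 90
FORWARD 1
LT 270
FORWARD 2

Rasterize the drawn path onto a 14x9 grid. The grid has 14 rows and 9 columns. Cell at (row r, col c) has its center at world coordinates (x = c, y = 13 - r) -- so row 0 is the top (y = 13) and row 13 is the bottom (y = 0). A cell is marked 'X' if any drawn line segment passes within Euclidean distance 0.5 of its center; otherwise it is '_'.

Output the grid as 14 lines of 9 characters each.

Answer: _________
_________
_________
_________
_________
_________
_________
_________
__X______
__X______
__XX_____
___X_____
___X_____
___X_____

Derivation:
Segment 0: (3,2) -> (3,0)
Segment 1: (3,0) -> (3,2)
Segment 2: (3,2) -> (3,3)
Segment 3: (3,3) -> (2,3)
Segment 4: (2,3) -> (2,5)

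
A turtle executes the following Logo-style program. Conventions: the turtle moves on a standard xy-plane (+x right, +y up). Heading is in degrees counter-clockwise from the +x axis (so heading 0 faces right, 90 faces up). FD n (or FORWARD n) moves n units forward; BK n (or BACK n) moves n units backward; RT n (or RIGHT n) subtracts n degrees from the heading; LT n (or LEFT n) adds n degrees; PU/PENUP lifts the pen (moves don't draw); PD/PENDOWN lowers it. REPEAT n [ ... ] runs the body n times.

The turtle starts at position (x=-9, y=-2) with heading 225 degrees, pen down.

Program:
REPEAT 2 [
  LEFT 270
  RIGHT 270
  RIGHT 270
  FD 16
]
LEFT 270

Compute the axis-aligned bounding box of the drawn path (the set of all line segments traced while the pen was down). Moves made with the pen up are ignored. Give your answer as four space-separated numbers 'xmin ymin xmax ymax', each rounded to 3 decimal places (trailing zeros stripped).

Executing turtle program step by step:
Start: pos=(-9,-2), heading=225, pen down
REPEAT 2 [
  -- iteration 1/2 --
  LT 270: heading 225 -> 135
  RT 270: heading 135 -> 225
  RT 270: heading 225 -> 315
  FD 16: (-9,-2) -> (2.314,-13.314) [heading=315, draw]
  -- iteration 2/2 --
  LT 270: heading 315 -> 225
  RT 270: heading 225 -> 315
  RT 270: heading 315 -> 45
  FD 16: (2.314,-13.314) -> (13.627,-2) [heading=45, draw]
]
LT 270: heading 45 -> 315
Final: pos=(13.627,-2), heading=315, 2 segment(s) drawn

Segment endpoints: x in {-9, 2.314, 13.627}, y in {-13.314, -2, -2}
xmin=-9, ymin=-13.314, xmax=13.627, ymax=-2

Answer: -9 -13.314 13.627 -2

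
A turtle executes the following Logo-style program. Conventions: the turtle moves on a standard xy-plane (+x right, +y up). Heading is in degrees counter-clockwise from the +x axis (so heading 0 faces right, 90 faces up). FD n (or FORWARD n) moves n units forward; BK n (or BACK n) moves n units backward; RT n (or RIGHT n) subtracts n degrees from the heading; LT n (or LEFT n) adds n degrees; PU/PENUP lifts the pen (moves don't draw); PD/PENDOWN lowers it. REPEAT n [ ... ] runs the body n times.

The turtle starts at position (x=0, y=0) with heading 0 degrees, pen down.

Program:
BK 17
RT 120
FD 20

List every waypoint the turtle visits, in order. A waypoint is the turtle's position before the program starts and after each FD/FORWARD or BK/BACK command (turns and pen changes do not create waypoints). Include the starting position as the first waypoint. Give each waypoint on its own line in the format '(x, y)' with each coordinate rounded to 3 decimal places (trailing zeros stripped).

Executing turtle program step by step:
Start: pos=(0,0), heading=0, pen down
BK 17: (0,0) -> (-17,0) [heading=0, draw]
RT 120: heading 0 -> 240
FD 20: (-17,0) -> (-27,-17.321) [heading=240, draw]
Final: pos=(-27,-17.321), heading=240, 2 segment(s) drawn
Waypoints (3 total):
(0, 0)
(-17, 0)
(-27, -17.321)

Answer: (0, 0)
(-17, 0)
(-27, -17.321)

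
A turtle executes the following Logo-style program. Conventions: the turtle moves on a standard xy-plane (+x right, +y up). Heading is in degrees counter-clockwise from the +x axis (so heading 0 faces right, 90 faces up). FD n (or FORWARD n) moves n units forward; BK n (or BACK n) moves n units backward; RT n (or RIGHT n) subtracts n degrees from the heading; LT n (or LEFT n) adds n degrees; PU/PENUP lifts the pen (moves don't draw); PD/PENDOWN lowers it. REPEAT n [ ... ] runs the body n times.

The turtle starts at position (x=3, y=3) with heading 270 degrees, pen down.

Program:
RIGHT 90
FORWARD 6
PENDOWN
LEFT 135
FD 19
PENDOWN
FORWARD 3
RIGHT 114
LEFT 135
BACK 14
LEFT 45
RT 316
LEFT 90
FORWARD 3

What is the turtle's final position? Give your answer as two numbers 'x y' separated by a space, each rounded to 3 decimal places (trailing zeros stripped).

Executing turtle program step by step:
Start: pos=(3,3), heading=270, pen down
RT 90: heading 270 -> 180
FD 6: (3,3) -> (-3,3) [heading=180, draw]
PD: pen down
LT 135: heading 180 -> 315
FD 19: (-3,3) -> (10.435,-10.435) [heading=315, draw]
PD: pen down
FD 3: (10.435,-10.435) -> (12.556,-12.556) [heading=315, draw]
RT 114: heading 315 -> 201
LT 135: heading 201 -> 336
BK 14: (12.556,-12.556) -> (-0.233,-6.862) [heading=336, draw]
LT 45: heading 336 -> 21
RT 316: heading 21 -> 65
LT 90: heading 65 -> 155
FD 3: (-0.233,-6.862) -> (-2.952,-5.594) [heading=155, draw]
Final: pos=(-2.952,-5.594), heading=155, 5 segment(s) drawn

Answer: -2.952 -5.594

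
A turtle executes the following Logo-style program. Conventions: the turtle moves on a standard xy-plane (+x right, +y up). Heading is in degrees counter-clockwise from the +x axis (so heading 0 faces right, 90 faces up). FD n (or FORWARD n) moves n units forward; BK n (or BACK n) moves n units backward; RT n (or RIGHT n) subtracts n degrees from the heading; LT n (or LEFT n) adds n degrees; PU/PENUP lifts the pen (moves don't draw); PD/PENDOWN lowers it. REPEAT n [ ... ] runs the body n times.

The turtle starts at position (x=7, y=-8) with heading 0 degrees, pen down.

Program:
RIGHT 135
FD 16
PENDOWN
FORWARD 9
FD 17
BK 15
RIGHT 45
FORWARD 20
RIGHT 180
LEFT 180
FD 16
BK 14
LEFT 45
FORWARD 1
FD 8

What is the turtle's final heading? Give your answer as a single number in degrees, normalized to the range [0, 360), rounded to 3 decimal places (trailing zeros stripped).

Executing turtle program step by step:
Start: pos=(7,-8), heading=0, pen down
RT 135: heading 0 -> 225
FD 16: (7,-8) -> (-4.314,-19.314) [heading=225, draw]
PD: pen down
FD 9: (-4.314,-19.314) -> (-10.678,-25.678) [heading=225, draw]
FD 17: (-10.678,-25.678) -> (-22.698,-37.698) [heading=225, draw]
BK 15: (-22.698,-37.698) -> (-12.092,-27.092) [heading=225, draw]
RT 45: heading 225 -> 180
FD 20: (-12.092,-27.092) -> (-32.092,-27.092) [heading=180, draw]
RT 180: heading 180 -> 0
LT 180: heading 0 -> 180
FD 16: (-32.092,-27.092) -> (-48.092,-27.092) [heading=180, draw]
BK 14: (-48.092,-27.092) -> (-34.092,-27.092) [heading=180, draw]
LT 45: heading 180 -> 225
FD 1: (-34.092,-27.092) -> (-34.799,-27.799) [heading=225, draw]
FD 8: (-34.799,-27.799) -> (-40.456,-33.456) [heading=225, draw]
Final: pos=(-40.456,-33.456), heading=225, 9 segment(s) drawn

Answer: 225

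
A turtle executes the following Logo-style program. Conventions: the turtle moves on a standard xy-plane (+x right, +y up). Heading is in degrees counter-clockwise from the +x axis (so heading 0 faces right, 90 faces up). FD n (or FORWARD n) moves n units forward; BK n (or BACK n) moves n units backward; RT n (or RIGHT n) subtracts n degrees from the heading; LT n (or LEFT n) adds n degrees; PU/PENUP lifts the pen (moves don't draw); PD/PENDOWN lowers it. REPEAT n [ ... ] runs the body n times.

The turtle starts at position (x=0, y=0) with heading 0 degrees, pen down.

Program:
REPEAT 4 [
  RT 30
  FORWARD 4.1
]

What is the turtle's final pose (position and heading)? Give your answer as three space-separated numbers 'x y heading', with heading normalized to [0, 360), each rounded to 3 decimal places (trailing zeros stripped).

Executing turtle program step by step:
Start: pos=(0,0), heading=0, pen down
REPEAT 4 [
  -- iteration 1/4 --
  RT 30: heading 0 -> 330
  FD 4.1: (0,0) -> (3.551,-2.05) [heading=330, draw]
  -- iteration 2/4 --
  RT 30: heading 330 -> 300
  FD 4.1: (3.551,-2.05) -> (5.601,-5.601) [heading=300, draw]
  -- iteration 3/4 --
  RT 30: heading 300 -> 270
  FD 4.1: (5.601,-5.601) -> (5.601,-9.701) [heading=270, draw]
  -- iteration 4/4 --
  RT 30: heading 270 -> 240
  FD 4.1: (5.601,-9.701) -> (3.551,-13.251) [heading=240, draw]
]
Final: pos=(3.551,-13.251), heading=240, 4 segment(s) drawn

Answer: 3.551 -13.251 240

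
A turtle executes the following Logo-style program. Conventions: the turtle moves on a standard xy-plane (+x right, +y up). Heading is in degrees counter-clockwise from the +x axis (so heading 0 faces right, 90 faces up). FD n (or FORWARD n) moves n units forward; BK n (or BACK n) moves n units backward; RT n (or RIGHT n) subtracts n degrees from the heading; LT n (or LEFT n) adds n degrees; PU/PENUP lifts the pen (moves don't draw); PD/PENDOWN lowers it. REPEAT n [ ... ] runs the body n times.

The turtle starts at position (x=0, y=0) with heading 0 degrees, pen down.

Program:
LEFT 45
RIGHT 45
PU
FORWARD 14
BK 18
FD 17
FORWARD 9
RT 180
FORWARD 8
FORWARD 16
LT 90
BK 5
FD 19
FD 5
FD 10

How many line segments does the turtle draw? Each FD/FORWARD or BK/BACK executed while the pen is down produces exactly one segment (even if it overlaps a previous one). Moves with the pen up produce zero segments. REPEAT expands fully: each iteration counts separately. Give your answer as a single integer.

Executing turtle program step by step:
Start: pos=(0,0), heading=0, pen down
LT 45: heading 0 -> 45
RT 45: heading 45 -> 0
PU: pen up
FD 14: (0,0) -> (14,0) [heading=0, move]
BK 18: (14,0) -> (-4,0) [heading=0, move]
FD 17: (-4,0) -> (13,0) [heading=0, move]
FD 9: (13,0) -> (22,0) [heading=0, move]
RT 180: heading 0 -> 180
FD 8: (22,0) -> (14,0) [heading=180, move]
FD 16: (14,0) -> (-2,0) [heading=180, move]
LT 90: heading 180 -> 270
BK 5: (-2,0) -> (-2,5) [heading=270, move]
FD 19: (-2,5) -> (-2,-14) [heading=270, move]
FD 5: (-2,-14) -> (-2,-19) [heading=270, move]
FD 10: (-2,-19) -> (-2,-29) [heading=270, move]
Final: pos=(-2,-29), heading=270, 0 segment(s) drawn
Segments drawn: 0

Answer: 0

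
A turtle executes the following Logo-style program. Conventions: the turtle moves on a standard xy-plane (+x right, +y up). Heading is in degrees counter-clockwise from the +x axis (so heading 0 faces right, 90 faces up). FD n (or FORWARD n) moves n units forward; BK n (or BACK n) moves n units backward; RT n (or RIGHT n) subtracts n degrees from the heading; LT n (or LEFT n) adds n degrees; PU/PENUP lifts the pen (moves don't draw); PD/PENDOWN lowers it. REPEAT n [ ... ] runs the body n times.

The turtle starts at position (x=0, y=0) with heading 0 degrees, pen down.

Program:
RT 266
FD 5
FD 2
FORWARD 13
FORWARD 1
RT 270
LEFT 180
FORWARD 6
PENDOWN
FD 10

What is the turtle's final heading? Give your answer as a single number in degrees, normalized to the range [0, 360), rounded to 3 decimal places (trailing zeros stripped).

Executing turtle program step by step:
Start: pos=(0,0), heading=0, pen down
RT 266: heading 0 -> 94
FD 5: (0,0) -> (-0.349,4.988) [heading=94, draw]
FD 2: (-0.349,4.988) -> (-0.488,6.983) [heading=94, draw]
FD 13: (-0.488,6.983) -> (-1.395,19.951) [heading=94, draw]
FD 1: (-1.395,19.951) -> (-1.465,20.949) [heading=94, draw]
RT 270: heading 94 -> 184
LT 180: heading 184 -> 4
FD 6: (-1.465,20.949) -> (4.52,21.367) [heading=4, draw]
PD: pen down
FD 10: (4.52,21.367) -> (14.496,22.065) [heading=4, draw]
Final: pos=(14.496,22.065), heading=4, 6 segment(s) drawn

Answer: 4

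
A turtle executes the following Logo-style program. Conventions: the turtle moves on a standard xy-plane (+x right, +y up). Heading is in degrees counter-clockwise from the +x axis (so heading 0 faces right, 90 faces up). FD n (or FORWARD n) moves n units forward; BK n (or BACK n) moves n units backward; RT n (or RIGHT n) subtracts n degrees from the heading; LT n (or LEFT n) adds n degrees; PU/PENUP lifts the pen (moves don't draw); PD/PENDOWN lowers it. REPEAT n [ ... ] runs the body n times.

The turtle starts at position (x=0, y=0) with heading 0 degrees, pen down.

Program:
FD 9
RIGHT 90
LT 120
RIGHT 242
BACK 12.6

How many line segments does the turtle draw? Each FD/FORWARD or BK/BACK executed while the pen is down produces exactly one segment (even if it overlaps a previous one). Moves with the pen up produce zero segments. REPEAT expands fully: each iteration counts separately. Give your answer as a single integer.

Executing turtle program step by step:
Start: pos=(0,0), heading=0, pen down
FD 9: (0,0) -> (9,0) [heading=0, draw]
RT 90: heading 0 -> 270
LT 120: heading 270 -> 30
RT 242: heading 30 -> 148
BK 12.6: (9,0) -> (19.685,-6.677) [heading=148, draw]
Final: pos=(19.685,-6.677), heading=148, 2 segment(s) drawn
Segments drawn: 2

Answer: 2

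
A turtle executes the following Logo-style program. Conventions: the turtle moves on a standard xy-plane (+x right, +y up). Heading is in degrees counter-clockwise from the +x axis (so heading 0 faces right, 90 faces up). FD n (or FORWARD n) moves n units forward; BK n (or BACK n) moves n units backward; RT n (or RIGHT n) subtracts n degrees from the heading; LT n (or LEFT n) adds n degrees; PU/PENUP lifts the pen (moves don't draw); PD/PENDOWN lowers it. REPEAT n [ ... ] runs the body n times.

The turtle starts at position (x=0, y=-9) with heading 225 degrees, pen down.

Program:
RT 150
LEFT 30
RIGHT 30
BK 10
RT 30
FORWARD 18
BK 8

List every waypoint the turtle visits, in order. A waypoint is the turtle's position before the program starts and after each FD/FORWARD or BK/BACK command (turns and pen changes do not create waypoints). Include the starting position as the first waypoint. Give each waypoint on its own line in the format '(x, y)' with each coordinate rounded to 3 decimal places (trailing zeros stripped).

Executing turtle program step by step:
Start: pos=(0,-9), heading=225, pen down
RT 150: heading 225 -> 75
LT 30: heading 75 -> 105
RT 30: heading 105 -> 75
BK 10: (0,-9) -> (-2.588,-18.659) [heading=75, draw]
RT 30: heading 75 -> 45
FD 18: (-2.588,-18.659) -> (10.14,-5.931) [heading=45, draw]
BK 8: (10.14,-5.931) -> (4.483,-11.588) [heading=45, draw]
Final: pos=(4.483,-11.588), heading=45, 3 segment(s) drawn
Waypoints (4 total):
(0, -9)
(-2.588, -18.659)
(10.14, -5.931)
(4.483, -11.588)

Answer: (0, -9)
(-2.588, -18.659)
(10.14, -5.931)
(4.483, -11.588)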